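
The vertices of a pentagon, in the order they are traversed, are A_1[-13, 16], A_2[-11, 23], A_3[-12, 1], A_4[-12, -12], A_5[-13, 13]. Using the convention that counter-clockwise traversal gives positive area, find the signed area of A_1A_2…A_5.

Apply the shoelace (surveyor's) formula: 2A = Σ (x_i·y_{i+1} − x_{i+1}·y_i), indices taken mod 5.
Cross-terms: -123, 265, 156, -312, -39  ⇒  Σ = -53
Signed area = Σ/2 = -26.5 (negative ⇒ clockwise traversal).

-26.5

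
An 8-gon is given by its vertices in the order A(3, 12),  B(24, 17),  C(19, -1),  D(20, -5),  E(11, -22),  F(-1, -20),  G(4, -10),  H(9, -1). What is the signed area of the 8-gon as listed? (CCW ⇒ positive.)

Σ = (-237) + (-347) + (-75) + (-385) + (-242) + (90) + (86) + (111) = -999
Signed area = Σ/2 = -499.5 (negative ⇒ clockwise traversal).

-499.5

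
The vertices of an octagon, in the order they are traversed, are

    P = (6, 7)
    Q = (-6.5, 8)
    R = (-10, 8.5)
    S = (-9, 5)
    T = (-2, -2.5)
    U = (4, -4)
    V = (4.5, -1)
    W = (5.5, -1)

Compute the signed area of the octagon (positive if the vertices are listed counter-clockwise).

P→Q: (6)(8) − (-6.5)(7) = 93.5
Q→R: (-6.5)(8.5) − (-10)(8) = 24.75
R→S: (-10)(5) − (-9)(8.5) = 26.5
S→T: (-9)(-2.5) − (-2)(5) = 32.5
T→U: (-2)(-4) − (4)(-2.5) = 18
U→V: (4)(-1) − (4.5)(-4) = 14
V→W: (4.5)(-1) − (5.5)(-1) = 1
W→P: (5.5)(7) − (6)(-1) = 44.5
Σ = 254.75
Signed area = Σ/2 = 127.375 (positive ⇒ counter-clockwise traversal).

127.375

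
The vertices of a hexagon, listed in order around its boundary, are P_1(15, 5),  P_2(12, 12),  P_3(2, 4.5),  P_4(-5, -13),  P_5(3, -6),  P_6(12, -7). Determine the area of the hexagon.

215.75

Apply the shoelace (surveyor's) formula: 2A = Σ (x_i·y_{i+1} − x_{i+1}·y_i), indices taken mod 6.
Cross-terms: 120, 30, -3.5, 69, 51, 165  ⇒  Σ = 431.5
Area = |Σ|/2 = 215.75.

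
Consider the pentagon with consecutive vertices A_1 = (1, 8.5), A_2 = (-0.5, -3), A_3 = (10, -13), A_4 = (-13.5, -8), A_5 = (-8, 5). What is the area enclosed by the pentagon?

211.125

Apply Gauss's area formula: 2A = Σ (x_i·y_{i+1} − x_{i+1}·y_i), indices taken mod 5.
Cross-terms: 1.25, 36.5, -255.5, -131.5, -73  ⇒  Σ = -422.25
Area = |Σ|/2 = 211.125.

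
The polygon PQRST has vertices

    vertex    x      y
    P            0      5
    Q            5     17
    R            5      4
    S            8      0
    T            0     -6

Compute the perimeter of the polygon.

52

|PQ| = √((5)² + (12)²) = √169 = 13
|QR| = √((0)² + (-13)²) = √169 = 13
|RS| = √((3)² + (-4)²) = √25 = 5
|ST| = √((-8)² + (-6)²) = √100 = 10
|TP| = √((0)² + (11)²) = √121 = 11
Perimeter = 13 + 13 + 5 + 10 + 11 = 52.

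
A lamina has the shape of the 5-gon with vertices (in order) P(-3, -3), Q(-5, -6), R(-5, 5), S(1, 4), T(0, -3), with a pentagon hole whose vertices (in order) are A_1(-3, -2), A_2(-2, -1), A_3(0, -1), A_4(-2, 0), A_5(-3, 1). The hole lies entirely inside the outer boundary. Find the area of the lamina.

Outer boundary:
Apply Gauss's area formula: 2A = Σ (x_i·y_{i+1} − x_{i+1}·y_i), indices taken mod 5.
Cross-terms: 3, -55, -25, -3, -9  ⇒  Σ = -89
Area = |Σ|/2 = 44.5.
Hole:
Apply the shoelace formula: 2A = Σ (x_i·y_{i+1} − x_{i+1}·y_i), indices taken mod 5.
Cross-terms: -1, 2, -2, -2, 9  ⇒  Σ = 6
Area = |Σ|/2 = 3.
Net area = 44.5 − 3 = 41.5.

41.5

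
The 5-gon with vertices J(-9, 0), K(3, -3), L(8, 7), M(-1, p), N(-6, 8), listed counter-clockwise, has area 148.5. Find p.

11

Write out the shoelace sum; only the two edges meeting at M involve p:
2·Area = [(8·p − (-1)·7) + ((-1)·8 − (-6)·p)] + 144
       = 14·p + 143 = 297
⇒ p = 11.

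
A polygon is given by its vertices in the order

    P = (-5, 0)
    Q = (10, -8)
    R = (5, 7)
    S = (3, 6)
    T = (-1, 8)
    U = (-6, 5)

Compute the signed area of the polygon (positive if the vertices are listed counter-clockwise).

Apply Gauss's area formula: 2A = Σ (x_i·y_{i+1} − x_{i+1}·y_i), indices taken mod 6.
P→Q: (-5)(-8) − (10)(0) = 40
Q→R: (10)(7) − (5)(-8) = 110
R→S: (5)(6) − (3)(7) = 9
S→T: (3)(8) − (-1)(6) = 30
T→U: (-1)(5) − (-6)(8) = 43
U→P: (-6)(0) − (-5)(5) = 25
Σ = 257
Signed area = Σ/2 = 128.5 (positive ⇒ counter-clockwise traversal).

128.5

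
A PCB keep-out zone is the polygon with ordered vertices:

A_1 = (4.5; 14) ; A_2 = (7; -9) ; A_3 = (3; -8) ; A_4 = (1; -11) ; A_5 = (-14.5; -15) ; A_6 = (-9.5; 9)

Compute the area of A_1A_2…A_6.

406.75

Apply the shoelace (surveyor's) formula: 2A = Σ (x_i·y_{i+1} − x_{i+1}·y_i), indices taken mod 6.
A_1→A_2: (4.5)(-9) − (7)(14) = -138.5
A_2→A_3: (7)(-8) − (3)(-9) = -29
A_3→A_4: (3)(-11) − (1)(-8) = -25
A_4→A_5: (1)(-15) − (-14.5)(-11) = -174.5
A_5→A_6: (-14.5)(9) − (-9.5)(-15) = -273
A_6→A_1: (-9.5)(14) − (4.5)(9) = -173.5
Σ = -813.5
Area = |Σ|/2 = 406.75.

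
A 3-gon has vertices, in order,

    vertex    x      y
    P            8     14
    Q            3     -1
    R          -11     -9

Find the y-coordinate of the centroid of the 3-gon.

Apply the shoelace (surveyor's) formula. First the cross-terms c_i = x_i·y_{i+1} − x_{i+1}·y_i:
  -50, -38, -82  ⇒  2A = -170, A = -85.
Then Σ (y_i + y_{i+1})·c_i = -680, so ȳ = -680 / (6·(-85)) = 4/3.

4/3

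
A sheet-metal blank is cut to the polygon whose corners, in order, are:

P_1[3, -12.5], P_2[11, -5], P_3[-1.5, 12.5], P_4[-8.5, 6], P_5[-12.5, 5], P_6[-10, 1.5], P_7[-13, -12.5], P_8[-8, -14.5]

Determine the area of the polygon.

Apply Gauss's area formula: 2A = Σ (x_i·y_{i+1} − x_{i+1}·y_i), indices taken mod 8.
P_1→P_2: (3)(-5) − (11)(-12.5) = 122.5
P_2→P_3: (11)(12.5) − (-1.5)(-5) = 130
P_3→P_4: (-1.5)(6) − (-8.5)(12.5) = 97.25
P_4→P_5: (-8.5)(5) − (-12.5)(6) = 32.5
P_5→P_6: (-12.5)(1.5) − (-10)(5) = 31.25
P_6→P_7: (-10)(-12.5) − (-13)(1.5) = 144.5
P_7→P_8: (-13)(-14.5) − (-8)(-12.5) = 88.5
P_8→P_1: (-8)(-12.5) − (3)(-14.5) = 143.5
Σ = 790
Area = |Σ|/2 = 395.

395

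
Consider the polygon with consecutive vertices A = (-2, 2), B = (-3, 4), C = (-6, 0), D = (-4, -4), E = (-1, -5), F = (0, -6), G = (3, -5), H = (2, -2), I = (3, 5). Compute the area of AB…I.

61

Apply the shoelace formula: 2A = Σ (x_i·y_{i+1} − x_{i+1}·y_i), indices taken mod 9.
Σ = (-2) + (24) + (24) + (16) + (6) + (18) + (4) + (16) + (16) = 122
Area = |Σ|/2 = 61.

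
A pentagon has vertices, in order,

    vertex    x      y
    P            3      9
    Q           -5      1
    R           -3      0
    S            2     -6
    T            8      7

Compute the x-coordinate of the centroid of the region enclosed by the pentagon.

Apply the shoelace (surveyor's) formula. First the cross-terms c_i = x_i·y_{i+1} − x_{i+1}·y_i:
  48, 3, 18, 62, 51  ⇒  2A = 182, A = 91.
Then Σ (x_i + x_{i+1})·c_i = 1043, so x̄ = 1043 / (6·91) = 149/78.

149/78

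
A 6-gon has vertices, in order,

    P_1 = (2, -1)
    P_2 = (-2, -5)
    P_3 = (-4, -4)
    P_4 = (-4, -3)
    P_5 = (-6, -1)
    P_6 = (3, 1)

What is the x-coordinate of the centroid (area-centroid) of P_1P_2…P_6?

-1.52

Apply Gauss's area formula. First the cross-terms c_i = x_i·y_{i+1} − x_{i+1}·y_i:
  -12, -12, -4, -14, -3, -5  ⇒  2A = -50, A = -25.
Then Σ (x_i + x_{i+1})·c_i = 228, so x̄ = 228 / (6·(-25)) = -1.52.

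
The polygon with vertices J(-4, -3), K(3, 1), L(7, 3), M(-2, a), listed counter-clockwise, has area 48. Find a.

7

Write out the shoelace sum; only the two edges meeting at M involve a:
2·Area = [(7·a − (-2)·3) + ((-2)·(-3) − (-4)·a)] + 7
       = 11·a + 19 = 96
⇒ a = 7.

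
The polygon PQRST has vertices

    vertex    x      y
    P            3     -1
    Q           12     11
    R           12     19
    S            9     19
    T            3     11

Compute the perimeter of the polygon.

48

|PQ| = √((9)² + (12)²) = √225 = 15
|QR| = √((0)² + (8)²) = √64 = 8
|RS| = √((-3)² + (0)²) = √9 = 3
|ST| = √((-6)² + (-8)²) = √100 = 10
|TP| = √((0)² + (-12)²) = √144 = 12
Perimeter = 15 + 8 + 3 + 10 + 12 = 48.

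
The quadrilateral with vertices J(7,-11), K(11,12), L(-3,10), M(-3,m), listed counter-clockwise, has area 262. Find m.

-11

Write out the shoelace sum; only the two edges meeting at M involve m:
2·Area = [((-3)·m − (-3)·10) + ((-3)·(-11) − 7·m)] + 351
       = -10·m + 414 = 524
⇒ m = -11.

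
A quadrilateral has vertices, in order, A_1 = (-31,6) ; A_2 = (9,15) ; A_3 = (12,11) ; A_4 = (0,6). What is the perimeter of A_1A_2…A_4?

90

|A_1A_2| = √((40)² + (9)²) = √1681 = 41
|A_2A_3| = √((3)² + (-4)²) = √25 = 5
|A_3A_4| = √((-12)² + (-5)²) = √169 = 13
|A_4A_1| = √((-31)² + (0)²) = √961 = 31
Perimeter = 41 + 5 + 13 + 31 = 90.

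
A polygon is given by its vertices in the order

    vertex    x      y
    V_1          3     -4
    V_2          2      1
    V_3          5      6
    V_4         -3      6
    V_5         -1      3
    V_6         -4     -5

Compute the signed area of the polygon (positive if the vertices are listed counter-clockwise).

Cross-terms: 11, 7, 48, -3, 17, 31  ⇒  Σ = 111
Signed area = Σ/2 = 55.5 (positive ⇒ counter-clockwise traversal).

55.5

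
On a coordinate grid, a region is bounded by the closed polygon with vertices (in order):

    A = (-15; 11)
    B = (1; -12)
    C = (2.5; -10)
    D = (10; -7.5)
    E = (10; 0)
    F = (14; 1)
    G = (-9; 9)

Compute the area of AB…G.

Apply the surveyor's formula: 2A = Σ (x_i·y_{i+1} − x_{i+1}·y_i), indices taken mod 7.
Σ = (169) + (20) + (81.25) + (75) + (10) + (135) + (36) = 526.25
Area = |Σ|/2 = 263.125.

263.125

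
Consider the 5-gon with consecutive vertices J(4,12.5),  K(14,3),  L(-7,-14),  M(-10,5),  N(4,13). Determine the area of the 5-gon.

332.5

Cross-terms: -163, -175, -175, -150, -2  ⇒  Σ = -665
Area = |Σ|/2 = 332.5.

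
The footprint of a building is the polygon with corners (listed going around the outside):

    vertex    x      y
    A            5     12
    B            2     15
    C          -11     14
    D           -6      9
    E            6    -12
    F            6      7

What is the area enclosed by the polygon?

Apply the surveyor's formula: 2A = Σ (x_i·y_{i+1} − x_{i+1}·y_i), indices taken mod 6.
A→B: (5)(15) − (2)(12) = 51
B→C: (2)(14) − (-11)(15) = 193
C→D: (-11)(9) − (-6)(14) = -15
D→E: (-6)(-12) − (6)(9) = 18
E→F: (6)(7) − (6)(-12) = 114
F→A: (6)(12) − (5)(7) = 37
Σ = 398
Area = |Σ|/2 = 199.

199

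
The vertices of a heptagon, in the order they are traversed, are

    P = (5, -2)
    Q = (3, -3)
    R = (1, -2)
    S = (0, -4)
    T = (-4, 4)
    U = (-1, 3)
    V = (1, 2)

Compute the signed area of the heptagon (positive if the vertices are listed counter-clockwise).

Apply the shoelace formula: 2A = Σ (x_i·y_{i+1} − x_{i+1}·y_i), indices taken mod 7.
Σ = (-9) + (-3) + (-4) + (-16) + (-8) + (-5) + (-12) = -57
Signed area = Σ/2 = -28.5 (negative ⇒ clockwise traversal).

-28.5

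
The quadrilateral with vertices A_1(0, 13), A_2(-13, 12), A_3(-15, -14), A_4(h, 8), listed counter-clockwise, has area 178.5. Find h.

The doubled signed area Σ (x_i y_{i+1} − x_{i+1} y_i) is linear in h.
With h=0 it equals 411; the coefficient of h is 27 (from the two edges through A_4).
So 27·h + 411 = 2·178.5 = 357 ⇒ h = -2.

-2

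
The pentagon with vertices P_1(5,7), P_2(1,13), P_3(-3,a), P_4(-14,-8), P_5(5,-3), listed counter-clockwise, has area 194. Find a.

Write out the shoelace sum; only the two edges meeting at P_3 involve a:
2·Area = [(1·a − (-3)·13) + ((-3)·(-8) − (-14)·a)] + 190
       = 15·a + 253 = 388
⇒ a = 9.

9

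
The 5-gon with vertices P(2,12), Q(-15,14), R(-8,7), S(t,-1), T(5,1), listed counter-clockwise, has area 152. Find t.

-3

The doubled signed area Σ (x_i y_{i+1} − x_{i+1} y_i) is linear in t.
With t=0 it equals 286; the coefficient of t is -6 (from the two edges through S).
So -6·t + 286 = 2·152 = 304 ⇒ t = -3.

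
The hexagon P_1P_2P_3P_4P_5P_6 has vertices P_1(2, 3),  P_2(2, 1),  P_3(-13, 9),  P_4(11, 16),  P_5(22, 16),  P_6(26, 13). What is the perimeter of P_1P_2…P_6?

|P_1P_2| = √((0)² + (-2)²) = √4 = 2
|P_2P_3| = √((-15)² + (8)²) = √289 = 17
|P_3P_4| = √((24)² + (7)²) = √625 = 25
|P_4P_5| = √((11)² + (0)²) = √121 = 11
|P_5P_6| = √((4)² + (-3)²) = √25 = 5
|P_6P_1| = √((-24)² + (-10)²) = √676 = 26
Perimeter = 2 + 17 + 25 + 11 + 5 + 26 = 86.

86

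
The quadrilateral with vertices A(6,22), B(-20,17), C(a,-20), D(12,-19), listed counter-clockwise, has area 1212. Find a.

-24

Write out the shoelace sum; only the two edges meeting at C involve a:
2·Area = [((-20)·(-20) − a·17) + (a·(-19) − 12·(-20))] + 920
       = -36·a + 1560 = 2424
⇒ a = -24.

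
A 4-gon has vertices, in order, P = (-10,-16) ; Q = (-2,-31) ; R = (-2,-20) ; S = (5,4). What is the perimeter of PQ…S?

|PQ| = √((8)² + (-15)²) = √289 = 17
|QR| = √((0)² + (11)²) = √121 = 11
|RS| = √((7)² + (24)²) = √625 = 25
|SP| = √((-15)² + (-20)²) = √625 = 25
Perimeter = 17 + 11 + 25 + 25 = 78.

78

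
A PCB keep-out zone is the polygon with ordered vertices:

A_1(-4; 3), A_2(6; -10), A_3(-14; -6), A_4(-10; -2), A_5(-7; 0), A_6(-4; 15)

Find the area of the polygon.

128.5

Σ = (22) + (-176) + (-32) + (-14) + (-105) + (48) = -257
Area = |Σ|/2 = 128.5.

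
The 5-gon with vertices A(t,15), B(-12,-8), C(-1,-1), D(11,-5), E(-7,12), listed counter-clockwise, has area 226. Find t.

-13

Write out the shoelace sum; only the two edges meeting at A involve t:
2·Area = [((-7)·15 − t·12) + (t·(-8) − (-12)·15)] + 117
       = -20·t + 192 = 452
⇒ t = -13.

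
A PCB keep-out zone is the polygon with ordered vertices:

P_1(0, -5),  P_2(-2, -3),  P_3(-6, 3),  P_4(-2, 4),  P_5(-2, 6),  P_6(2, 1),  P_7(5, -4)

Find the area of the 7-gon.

54

Apply the shoelace (surveyor's) formula: 2A = Σ (x_i·y_{i+1} − x_{i+1}·y_i), indices taken mod 7.
Σ = (-10) + (-24) + (-18) + (-4) + (-14) + (-13) + (-25) = -108
Area = |Σ|/2 = 54.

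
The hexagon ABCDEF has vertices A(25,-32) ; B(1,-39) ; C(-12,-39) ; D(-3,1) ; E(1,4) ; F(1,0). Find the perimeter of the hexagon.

|AB| = √((-24)² + (-7)²) = √625 = 25
|BC| = √((-13)² + (0)²) = √169 = 13
|CD| = √((9)² + (40)²) = √1681 = 41
|DE| = √((4)² + (3)²) = √25 = 5
|EF| = √((0)² + (-4)²) = √16 = 4
|FA| = √((24)² + (-32)²) = √1600 = 40
Perimeter = 25 + 13 + 41 + 5 + 4 + 40 = 128.

128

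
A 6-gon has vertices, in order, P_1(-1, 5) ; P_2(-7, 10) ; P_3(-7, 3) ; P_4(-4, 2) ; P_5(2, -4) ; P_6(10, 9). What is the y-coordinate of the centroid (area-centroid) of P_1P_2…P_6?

698/201

Apply the shoelace (surveyor's) formula. First the cross-terms c_i = x_i·y_{i+1} − x_{i+1}·y_i:
  25, 49, -2, 12, 58, 59  ⇒  2A = 201, A = 100.5.
Then Σ (y_i + y_{i+1})·c_i = 2094, so ȳ = 2094 / (6·100.5) = 698/201.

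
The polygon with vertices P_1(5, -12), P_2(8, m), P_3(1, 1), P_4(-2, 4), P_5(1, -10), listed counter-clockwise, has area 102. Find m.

10

The doubled signed area Σ (x_i y_{i+1} − x_{i+1} y_i) is linear in m.
With m=0 it equals 164; the coefficient of m is 4 (from the two edges through P_2).
So 4·m + 164 = 2·102 = 204 ⇒ m = 10.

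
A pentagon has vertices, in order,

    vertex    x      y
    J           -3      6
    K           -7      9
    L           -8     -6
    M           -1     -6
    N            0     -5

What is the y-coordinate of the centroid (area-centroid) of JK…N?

Apply Gauss's area formula. First the cross-terms c_i = x_i·y_{i+1} − x_{i+1}·y_i:
  15, 114, 42, 5, -15  ⇒  2A = 161, A = 80.5.
Then Σ (y_i + y_{i+1})·c_i = -7, so ȳ = -7 / (6·80.5) = -1/69.

-1/69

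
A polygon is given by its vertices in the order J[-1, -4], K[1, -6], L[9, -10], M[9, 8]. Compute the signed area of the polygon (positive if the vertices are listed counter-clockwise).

Cross-terms: 10, 44, 162, -28  ⇒  Σ = 188
Signed area = Σ/2 = 94 (positive ⇒ counter-clockwise traversal).

94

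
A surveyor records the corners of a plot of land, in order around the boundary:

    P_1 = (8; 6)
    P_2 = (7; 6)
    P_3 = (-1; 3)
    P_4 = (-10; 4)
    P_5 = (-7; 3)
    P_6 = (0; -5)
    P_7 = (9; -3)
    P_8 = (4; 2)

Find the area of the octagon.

Apply the shoelace (surveyor's) formula: 2A = Σ (x_i·y_{i+1} − x_{i+1}·y_i), indices taken mod 8.
Cross-terms: 6, 27, 26, -2, 35, 45, 30, 8  ⇒  Σ = 175
Area = |Σ|/2 = 87.5.

87.5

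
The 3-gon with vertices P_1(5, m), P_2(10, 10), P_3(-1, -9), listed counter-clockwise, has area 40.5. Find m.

Write out the shoelace sum; only the two edges meeting at P_1 involve m:
2·Area = [((-1)·m − 5·(-9)) + (5·10 − 10·m)] + -80
       = -11·m + 15 = 81
⇒ m = -6.

-6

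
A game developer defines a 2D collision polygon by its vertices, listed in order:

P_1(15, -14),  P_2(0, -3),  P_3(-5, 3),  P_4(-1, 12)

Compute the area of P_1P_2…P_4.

Apply the surveyor's formula: 2A = Σ (x_i·y_{i+1} − x_{i+1}·y_i), indices taken mod 4.
Σ = (-45) + (-15) + (-57) + (-166) = -283
Area = |Σ|/2 = 141.5.

141.5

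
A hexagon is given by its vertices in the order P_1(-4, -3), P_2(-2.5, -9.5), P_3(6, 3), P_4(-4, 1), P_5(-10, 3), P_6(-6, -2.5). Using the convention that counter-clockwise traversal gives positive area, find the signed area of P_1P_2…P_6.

73.5

P_1→P_2: (-4)(-9.5) − (-2.5)(-3) = 30.5
P_2→P_3: (-2.5)(3) − (6)(-9.5) = 49.5
P_3→P_4: (6)(1) − (-4)(3) = 18
P_4→P_5: (-4)(3) − (-10)(1) = -2
P_5→P_6: (-10)(-2.5) − (-6)(3) = 43
P_6→P_1: (-6)(-3) − (-4)(-2.5) = 8
Σ = 147
Signed area = Σ/2 = 73.5 (positive ⇒ counter-clockwise traversal).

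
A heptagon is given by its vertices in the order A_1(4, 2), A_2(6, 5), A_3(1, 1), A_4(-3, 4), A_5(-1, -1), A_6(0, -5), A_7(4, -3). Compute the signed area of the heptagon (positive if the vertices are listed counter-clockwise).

34

A_1→A_2: (4)(5) − (6)(2) = 8
A_2→A_3: (6)(1) − (1)(5) = 1
A_3→A_4: (1)(4) − (-3)(1) = 7
A_4→A_5: (-3)(-1) − (-1)(4) = 7
A_5→A_6: (-1)(-5) − (0)(-1) = 5
A_6→A_7: (0)(-3) − (4)(-5) = 20
A_7→A_1: (4)(2) − (4)(-3) = 20
Σ = 68
Signed area = Σ/2 = 34 (positive ⇒ counter-clockwise traversal).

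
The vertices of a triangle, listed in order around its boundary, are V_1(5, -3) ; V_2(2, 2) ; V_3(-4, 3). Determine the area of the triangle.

V_1→V_2: (5)(2) − (2)(-3) = 16
V_2→V_3: (2)(3) − (-4)(2) = 14
V_3→V_1: (-4)(-3) − (5)(3) = -3
Σ = 27
Area = |Σ|/2 = 13.5.

13.5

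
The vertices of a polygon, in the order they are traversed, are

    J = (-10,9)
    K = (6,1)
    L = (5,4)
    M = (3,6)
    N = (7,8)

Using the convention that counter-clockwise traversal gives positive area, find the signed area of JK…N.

Apply the shoelace (surveyor's) formula: 2A = Σ (x_i·y_{i+1} − x_{i+1}·y_i), indices taken mod 5.
Σ = (-64) + (19) + (18) + (-18) + (143) = 98
Signed area = Σ/2 = 49 (positive ⇒ counter-clockwise traversal).

49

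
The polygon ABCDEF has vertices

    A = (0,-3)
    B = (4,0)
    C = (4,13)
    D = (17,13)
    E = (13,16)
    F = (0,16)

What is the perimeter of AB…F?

|AB| = √((4)² + (3)²) = √25 = 5
|BC| = √((0)² + (13)²) = √169 = 13
|CD| = √((13)² + (0)²) = √169 = 13
|DE| = √((-4)² + (3)²) = √25 = 5
|EF| = √((-13)² + (0)²) = √169 = 13
|FA| = √((0)² + (-19)²) = √361 = 19
Perimeter = 5 + 13 + 13 + 5 + 13 + 19 = 68.

68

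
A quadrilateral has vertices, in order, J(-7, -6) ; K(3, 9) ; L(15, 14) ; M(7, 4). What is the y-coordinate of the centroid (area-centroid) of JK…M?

293/57

Apply the surveyor's formula. First the cross-terms c_i = x_i·y_{i+1} − x_{i+1}·y_i:
  -45, -93, -38, -14  ⇒  2A = -190, A = -95.
Then Σ (y_i + y_{i+1})·c_i = -2930, so ȳ = -2930 / (6·(-95)) = 293/57.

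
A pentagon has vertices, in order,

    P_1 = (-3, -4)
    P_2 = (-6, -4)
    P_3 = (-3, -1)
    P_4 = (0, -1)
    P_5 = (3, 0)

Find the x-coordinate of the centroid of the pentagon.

Apply the shoelace formula. First the cross-terms c_i = x_i·y_{i+1} − x_{i+1}·y_i:
  -12, -6, 3, 3, -12  ⇒  2A = -24, A = -12.
Then Σ (x_i + x_{i+1})·c_i = 162, so x̄ = 162 / (6·(-12)) = -2.25.

-2.25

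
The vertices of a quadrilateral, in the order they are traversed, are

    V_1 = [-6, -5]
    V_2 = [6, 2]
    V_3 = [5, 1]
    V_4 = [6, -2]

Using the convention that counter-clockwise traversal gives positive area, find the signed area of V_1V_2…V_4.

-22

Apply the shoelace (surveyor's) formula: 2A = Σ (x_i·y_{i+1} − x_{i+1}·y_i), indices taken mod 4.
Σ = (18) + (-4) + (-16) + (-42) = -44
Signed area = Σ/2 = -22 (negative ⇒ clockwise traversal).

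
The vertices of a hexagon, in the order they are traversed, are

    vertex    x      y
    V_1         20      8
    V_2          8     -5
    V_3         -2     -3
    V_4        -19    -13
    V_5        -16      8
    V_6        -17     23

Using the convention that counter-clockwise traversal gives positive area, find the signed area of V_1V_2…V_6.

Σ = (-164) + (-34) + (-31) + (-360) + (-232) + (-596) = -1417
Signed area = Σ/2 = -708.5 (negative ⇒ clockwise traversal).

-708.5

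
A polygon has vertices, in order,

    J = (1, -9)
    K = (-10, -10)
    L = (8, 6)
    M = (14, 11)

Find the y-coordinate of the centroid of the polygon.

Apply Gauss's area formula. First the cross-terms c_i = x_i·y_{i+1} − x_{i+1}·y_i:
  -100, 20, 4, -137  ⇒  2A = -213, A = -106.5.
Then Σ (y_i + y_{i+1})·c_i = 1614, so ȳ = 1614 / (6·(-106.5)) = -538/213.

-538/213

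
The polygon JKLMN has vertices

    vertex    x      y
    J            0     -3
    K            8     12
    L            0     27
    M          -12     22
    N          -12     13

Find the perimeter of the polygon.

|JK| = √((8)² + (15)²) = √289 = 17
|KL| = √((-8)² + (15)²) = √289 = 17
|LM| = √((-12)² + (-5)²) = √169 = 13
|MN| = √((0)² + (-9)²) = √81 = 9
|NJ| = √((12)² + (-16)²) = √400 = 20
Perimeter = 17 + 17 + 13 + 9 + 20 = 76.

76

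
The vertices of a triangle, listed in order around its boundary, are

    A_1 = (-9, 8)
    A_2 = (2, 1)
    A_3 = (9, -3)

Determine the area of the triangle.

Apply Gauss's area formula: 2A = Σ (x_i·y_{i+1} − x_{i+1}·y_i), indices taken mod 3.
A_1→A_2: (-9)(1) − (2)(8) = -25
A_2→A_3: (2)(-3) − (9)(1) = -15
A_3→A_1: (9)(8) − (-9)(-3) = 45
Σ = 5
Area = |Σ|/2 = 2.5.

2.5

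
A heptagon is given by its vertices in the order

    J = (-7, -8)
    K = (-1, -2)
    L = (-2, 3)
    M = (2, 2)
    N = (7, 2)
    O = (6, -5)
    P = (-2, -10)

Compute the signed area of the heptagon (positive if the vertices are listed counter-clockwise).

-96

Cross-terms: 6, -7, -10, -10, -47, -70, -54  ⇒  Σ = -192
Signed area = Σ/2 = -96 (negative ⇒ clockwise traversal).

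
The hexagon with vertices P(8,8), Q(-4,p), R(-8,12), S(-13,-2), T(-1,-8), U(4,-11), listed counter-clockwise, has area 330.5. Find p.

15

Write out the shoelace sum; only the two edges meeting at Q involve p:
2·Area = [(8·p − (-4)·8) + ((-4)·12 − (-8)·p)] + 437
       = 16·p + 421 = 661
⇒ p = 15.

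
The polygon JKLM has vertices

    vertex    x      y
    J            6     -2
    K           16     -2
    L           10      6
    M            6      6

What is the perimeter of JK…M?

|JK| = √((10)² + (0)²) = √100 = 10
|KL| = √((-6)² + (8)²) = √100 = 10
|LM| = √((-4)² + (0)²) = √16 = 4
|MJ| = √((0)² + (-8)²) = √64 = 8
Perimeter = 10 + 10 + 4 + 8 = 32.

32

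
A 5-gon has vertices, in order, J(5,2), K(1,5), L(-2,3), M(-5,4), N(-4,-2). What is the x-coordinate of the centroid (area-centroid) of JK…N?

Apply the shoelace (surveyor's) formula. First the cross-terms c_i = x_i·y_{i+1} − x_{i+1}·y_i:
  23, 13, 7, 26, 2  ⇒  2A = 71, A = 35.5.
Then Σ (x_i + x_{i+1})·c_i = -156, so x̄ = -156 / (6·35.5) = -52/71.

-52/71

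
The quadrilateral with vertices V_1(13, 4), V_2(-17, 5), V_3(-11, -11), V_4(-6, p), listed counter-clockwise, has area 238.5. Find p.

The doubled signed area Σ (x_i y_{i+1} − x_{i+1} y_i) is linear in p.
With p=0 it equals 285; the coefficient of p is -24 (from the two edges through V_4).
So -24·p + 285 = 2·238.5 = 477 ⇒ p = -8.

-8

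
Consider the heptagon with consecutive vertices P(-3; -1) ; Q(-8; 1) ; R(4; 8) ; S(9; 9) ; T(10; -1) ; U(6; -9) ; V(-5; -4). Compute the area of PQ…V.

187

Σ = (-11) + (-68) + (-36) + (-99) + (-84) + (-69) + (-7) = -374
Area = |Σ|/2 = 187.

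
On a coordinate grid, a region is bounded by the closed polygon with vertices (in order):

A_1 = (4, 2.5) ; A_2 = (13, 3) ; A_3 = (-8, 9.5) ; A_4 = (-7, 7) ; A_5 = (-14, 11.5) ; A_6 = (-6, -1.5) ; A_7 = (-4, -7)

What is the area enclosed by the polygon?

149.5

Apply the surveyor's formula: 2A = Σ (x_i·y_{i+1} − x_{i+1}·y_i), indices taken mod 7.
Σ = (-20.5) + (147.5) + (10.5) + (17.5) + (90) + (36) + (18) = 299
Area = |Σ|/2 = 149.5.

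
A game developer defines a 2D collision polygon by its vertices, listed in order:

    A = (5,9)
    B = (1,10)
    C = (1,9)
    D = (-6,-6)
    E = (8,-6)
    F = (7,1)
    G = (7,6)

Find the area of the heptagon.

Apply the surveyor's formula: 2A = Σ (x_i·y_{i+1} − x_{i+1}·y_i), indices taken mod 7.
A→B: (5)(10) − (1)(9) = 41
B→C: (1)(9) − (1)(10) = -1
C→D: (1)(-6) − (-6)(9) = 48
D→E: (-6)(-6) − (8)(-6) = 84
E→F: (8)(1) − (7)(-6) = 50
F→G: (7)(6) − (7)(1) = 35
G→A: (7)(9) − (5)(6) = 33
Σ = 290
Area = |Σ|/2 = 145.

145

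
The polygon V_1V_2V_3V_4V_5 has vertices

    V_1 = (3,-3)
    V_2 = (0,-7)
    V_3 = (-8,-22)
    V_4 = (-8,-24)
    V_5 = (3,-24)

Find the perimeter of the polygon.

56

|V_1V_2| = √((-3)² + (-4)²) = √25 = 5
|V_2V_3| = √((-8)² + (-15)²) = √289 = 17
|V_3V_4| = √((0)² + (-2)²) = √4 = 2
|V_4V_5| = √((11)² + (0)²) = √121 = 11
|V_5V_1| = √((0)² + (21)²) = √441 = 21
Perimeter = 5 + 17 + 2 + 11 + 21 = 56.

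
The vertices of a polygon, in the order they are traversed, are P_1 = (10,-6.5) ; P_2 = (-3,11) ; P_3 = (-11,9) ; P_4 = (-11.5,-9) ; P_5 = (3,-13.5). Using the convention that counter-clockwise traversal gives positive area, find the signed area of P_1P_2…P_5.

P_1→P_2: (10)(11) − (-3)(-6.5) = 90.5
P_2→P_3: (-3)(9) − (-11)(11) = 94
P_3→P_4: (-11)(-9) − (-11.5)(9) = 202.5
P_4→P_5: (-11.5)(-13.5) − (3)(-9) = 182.25
P_5→P_1: (3)(-6.5) − (10)(-13.5) = 115.5
Σ = 684.75
Signed area = Σ/2 = 342.375 (positive ⇒ counter-clockwise traversal).

342.375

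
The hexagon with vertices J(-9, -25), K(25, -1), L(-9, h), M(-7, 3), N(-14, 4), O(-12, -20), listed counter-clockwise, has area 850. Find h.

20

The doubled signed area Σ (x_i y_{i+1} − x_{i+1} y_i) is linear in h.
With h=0 it equals 1060; the coefficient of h is 32 (from the two edges through L).
So 32·h + 1060 = 2·850 = 1700 ⇒ h = 20.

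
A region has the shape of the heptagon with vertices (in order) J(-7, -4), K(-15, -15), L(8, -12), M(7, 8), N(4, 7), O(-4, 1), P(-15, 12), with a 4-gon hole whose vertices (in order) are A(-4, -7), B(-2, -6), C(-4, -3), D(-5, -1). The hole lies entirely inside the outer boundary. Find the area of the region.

320.5

Outer boundary:
Apply the shoelace (surveyor's) formula: 2A = Σ (x_i·y_{i+1} − x_{i+1}·y_i), indices taken mod 7.
Cross-terms: 45, 300, 148, 17, 32, -33, 144  ⇒  Σ = 653
Area = |Σ|/2 = 326.5.
Hole:
Cross-terms: 10, -18, -11, 31  ⇒  Σ = 12
Area = |Σ|/2 = 6.
Net area = 326.5 − 6 = 320.5.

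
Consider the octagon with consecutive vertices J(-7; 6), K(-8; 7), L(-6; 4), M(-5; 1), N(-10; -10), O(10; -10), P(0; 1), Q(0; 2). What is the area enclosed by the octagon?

153.5

Σ = (-1) + (10) + (14) + (60) + (200) + (10) + (0) + (14) = 307
Area = |Σ|/2 = 153.5.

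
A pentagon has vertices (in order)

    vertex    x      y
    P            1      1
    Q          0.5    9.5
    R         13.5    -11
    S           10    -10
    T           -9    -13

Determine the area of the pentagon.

182.875

Cross-terms: 9, -133.75, -25, -220, 4  ⇒  Σ = -365.75
Area = |Σ|/2 = 182.875.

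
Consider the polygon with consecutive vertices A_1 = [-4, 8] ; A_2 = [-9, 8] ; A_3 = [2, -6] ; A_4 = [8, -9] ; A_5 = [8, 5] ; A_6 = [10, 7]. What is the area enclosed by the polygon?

Σ = (40) + (38) + (30) + (112) + (6) + (108) = 334
Area = |Σ|/2 = 167.

167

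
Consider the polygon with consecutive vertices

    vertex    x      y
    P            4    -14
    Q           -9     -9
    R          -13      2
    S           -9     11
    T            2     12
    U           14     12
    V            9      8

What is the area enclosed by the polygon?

Apply the shoelace (surveyor's) formula: 2A = Σ (x_i·y_{i+1} − x_{i+1}·y_i), indices taken mod 7.
P→Q: (4)(-9) − (-9)(-14) = -162
Q→R: (-9)(2) − (-13)(-9) = -135
R→S: (-13)(11) − (-9)(2) = -125
S→T: (-9)(12) − (2)(11) = -130
T→U: (2)(12) − (14)(12) = -144
U→V: (14)(8) − (9)(12) = 4
V→P: (9)(-14) − (4)(8) = -158
Σ = -850
Area = |Σ|/2 = 425.

425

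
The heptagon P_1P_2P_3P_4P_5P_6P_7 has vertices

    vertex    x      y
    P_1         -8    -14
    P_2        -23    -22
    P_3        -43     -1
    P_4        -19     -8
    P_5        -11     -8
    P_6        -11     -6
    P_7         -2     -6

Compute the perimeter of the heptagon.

|P_1P_2| = √((-15)² + (-8)²) = √289 = 17
|P_2P_3| = √((-20)² + (21)²) = √841 = 29
|P_3P_4| = √((24)² + (-7)²) = √625 = 25
|P_4P_5| = √((8)² + (0)²) = √64 = 8
|P_5P_6| = √((0)² + (2)²) = √4 = 2
|P_6P_7| = √((9)² + (0)²) = √81 = 9
|P_7P_1| = √((-6)² + (-8)²) = √100 = 10
Perimeter = 17 + 29 + 25 + 8 + 2 + 9 + 10 = 100.

100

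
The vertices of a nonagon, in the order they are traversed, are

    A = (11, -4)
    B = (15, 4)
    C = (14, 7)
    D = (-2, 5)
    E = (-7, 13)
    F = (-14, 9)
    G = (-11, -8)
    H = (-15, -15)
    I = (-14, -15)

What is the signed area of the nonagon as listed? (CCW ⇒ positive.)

Apply Gauss's area formula: 2A = Σ (x_i·y_{i+1} − x_{i+1}·y_i), indices taken mod 9.
Σ = (104) + (49) + (84) + (9) + (119) + (211) + (45) + (15) + (221) = 857
Signed area = Σ/2 = 428.5 (positive ⇒ counter-clockwise traversal).

428.5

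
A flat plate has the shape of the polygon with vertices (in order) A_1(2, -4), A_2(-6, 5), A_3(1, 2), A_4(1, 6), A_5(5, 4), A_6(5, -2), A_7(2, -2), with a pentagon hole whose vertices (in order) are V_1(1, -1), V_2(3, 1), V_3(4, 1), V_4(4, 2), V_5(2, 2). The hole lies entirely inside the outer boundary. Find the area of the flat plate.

Outer boundary:
Σ = (-14) + (-17) + (4) + (-26) + (-30) + (-6) + (-4) = -93
Area = |Σ|/2 = 46.5.
Hole:
Σ = (4) + (-1) + (4) + (4) + (-4) = 7
Area = |Σ|/2 = 3.5.
Net area = 46.5 − 3.5 = 43.

43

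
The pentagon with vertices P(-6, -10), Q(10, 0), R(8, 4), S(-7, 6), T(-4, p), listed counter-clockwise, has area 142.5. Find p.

-5

The doubled signed area Σ (x_i y_{i+1} − x_{i+1} y_i) is linear in p.
With p=0 it equals 280; the coefficient of p is -1 (from the two edges through T).
So -1·p + 280 = 2·142.5 = 285 ⇒ p = -5.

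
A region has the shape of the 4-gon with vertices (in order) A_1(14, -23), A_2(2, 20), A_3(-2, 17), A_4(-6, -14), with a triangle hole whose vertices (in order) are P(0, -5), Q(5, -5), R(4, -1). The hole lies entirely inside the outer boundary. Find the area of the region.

422

Outer boundary:
Apply the shoelace formula: 2A = Σ (x_i·y_{i+1} − x_{i+1}·y_i), indices taken mod 4.
Σ = (326) + (74) + (130) + (334) = 864
Area = |Σ|/2 = 432.
Hole:
Σ = (25) + (15) + (-20) = 20
Area = |Σ|/2 = 10.
Net area = 432 − 10 = 422.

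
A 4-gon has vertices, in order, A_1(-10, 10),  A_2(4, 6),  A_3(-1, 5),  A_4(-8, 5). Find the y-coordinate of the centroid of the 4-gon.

Apply the surveyor's formula. First the cross-terms c_i = x_i·y_{i+1} − x_{i+1}·y_i:
  -100, 26, 35, -30  ⇒  2A = -69, A = -34.5.
Then Σ (y_i + y_{i+1})·c_i = -1414, so ȳ = -1414 / (6·(-34.5)) = 1414/207.

1414/207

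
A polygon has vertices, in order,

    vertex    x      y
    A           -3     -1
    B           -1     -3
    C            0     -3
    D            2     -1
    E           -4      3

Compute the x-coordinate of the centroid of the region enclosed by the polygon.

-59/48

Apply the shoelace formula. First the cross-terms c_i = x_i·y_{i+1} − x_{i+1}·y_i:
  8, 3, 6, 2, 13  ⇒  2A = 32, A = 16.
Then Σ (x_i + x_{i+1})·c_i = -118, so x̄ = -118 / (6·16) = -59/48.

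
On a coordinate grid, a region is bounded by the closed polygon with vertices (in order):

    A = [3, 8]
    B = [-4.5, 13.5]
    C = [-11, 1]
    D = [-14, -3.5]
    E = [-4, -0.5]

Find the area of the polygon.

A→B: (3)(13.5) − (-4.5)(8) = 76.5
B→C: (-4.5)(1) − (-11)(13.5) = 144
C→D: (-11)(-3.5) − (-14)(1) = 52.5
D→E: (-14)(-0.5) − (-4)(-3.5) = -7
E→A: (-4)(8) − (3)(-0.5) = -30.5
Σ = 235.5
Area = |Σ|/2 = 117.75.

117.75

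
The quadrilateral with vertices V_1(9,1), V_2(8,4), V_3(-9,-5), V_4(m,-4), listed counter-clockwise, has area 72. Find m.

8

Write out the shoelace sum; only the two edges meeting at V_4 involve m:
2·Area = [((-9)·(-4) − m·(-5)) + (m·1 − 9·(-4))] + 24
       = 6·m + 96 = 144
⇒ m = 8.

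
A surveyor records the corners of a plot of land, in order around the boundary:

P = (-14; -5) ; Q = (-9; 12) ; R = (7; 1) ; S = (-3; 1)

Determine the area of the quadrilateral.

Σ = (-213) + (-93) + (10) + (29) = -267
Area = |Σ|/2 = 133.5.

133.5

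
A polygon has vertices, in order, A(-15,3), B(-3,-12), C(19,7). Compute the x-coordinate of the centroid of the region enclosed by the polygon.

Apply Gauss's area formula. First the cross-terms c_i = x_i·y_{i+1} − x_{i+1}·y_i:
  189, 207, 162  ⇒  2A = 558, A = 279.
Then Σ (x_i + x_{i+1})·c_i = 558, so x̄ = 558 / (6·279) = 1/3.

1/3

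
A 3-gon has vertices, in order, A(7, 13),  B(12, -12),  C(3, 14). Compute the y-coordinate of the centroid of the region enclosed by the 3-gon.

Apply the shoelace (surveyor's) formula. First the cross-terms c_i = x_i·y_{i+1} − x_{i+1}·y_i:
  -240, 204, -59  ⇒  2A = -95, A = -47.5.
Then Σ (y_i + y_{i+1})·c_i = -1425, so ȳ = -1425 / (6·(-47.5)) = 5.

5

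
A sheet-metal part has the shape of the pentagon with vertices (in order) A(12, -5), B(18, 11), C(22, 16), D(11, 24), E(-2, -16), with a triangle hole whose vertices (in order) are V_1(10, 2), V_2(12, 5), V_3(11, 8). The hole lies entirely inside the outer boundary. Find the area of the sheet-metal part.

342.5

Outer boundary:
Apply the shoelace (surveyor's) formula: 2A = Σ (x_i·y_{i+1} − x_{i+1}·y_i), indices taken mod 5.
Cross-terms: 222, 46, 352, -128, 202  ⇒  Σ = 694
Area = |Σ|/2 = 347.
Hole:
Apply the surveyor's formula: 2A = Σ (x_i·y_{i+1} − x_{i+1}·y_i), indices taken mod 3.
Σ = (26) + (41) + (-58) = 9
Area = |Σ|/2 = 4.5.
Net area = 347 − 4.5 = 342.5.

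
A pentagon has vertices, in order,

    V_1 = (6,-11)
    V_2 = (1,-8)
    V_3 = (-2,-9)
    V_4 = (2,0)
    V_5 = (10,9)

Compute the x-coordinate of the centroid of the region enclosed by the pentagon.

1321/285

Apply the shoelace formula. First the cross-terms c_i = x_i·y_{i+1} − x_{i+1}·y_i:
  -37, -25, 18, 18, -164  ⇒  2A = -190, A = -95.
Then Σ (x_i + x_{i+1})·c_i = -2642, so x̄ = -2642 / (6·(-95)) = 1321/285.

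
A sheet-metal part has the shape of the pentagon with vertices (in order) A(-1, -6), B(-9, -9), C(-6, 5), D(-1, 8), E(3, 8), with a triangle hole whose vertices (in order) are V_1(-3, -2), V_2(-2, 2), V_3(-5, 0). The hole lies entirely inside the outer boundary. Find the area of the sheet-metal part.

Outer boundary:
Apply the surveyor's formula: 2A = Σ (x_i·y_{i+1} − x_{i+1}·y_i), indices taken mod 5.
A→B: (-1)(-9) − (-9)(-6) = -45
B→C: (-9)(5) − (-6)(-9) = -99
C→D: (-6)(8) − (-1)(5) = -43
D→E: (-1)(8) − (3)(8) = -32
E→A: (3)(-6) − (-1)(8) = -10
Σ = -229
Area = |Σ|/2 = 114.5.
Hole:
Cross-terms: -10, 10, 10  ⇒  Σ = 10
Area = |Σ|/2 = 5.
Net area = 114.5 − 5 = 109.5.

109.5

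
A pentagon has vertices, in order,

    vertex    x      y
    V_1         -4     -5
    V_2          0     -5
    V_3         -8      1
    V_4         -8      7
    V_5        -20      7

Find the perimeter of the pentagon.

|V_1V_2| = √((4)² + (0)²) = √16 = 4
|V_2V_3| = √((-8)² + (6)²) = √100 = 10
|V_3V_4| = √((0)² + (6)²) = √36 = 6
|V_4V_5| = √((-12)² + (0)²) = √144 = 12
|V_5V_1| = √((16)² + (-12)²) = √400 = 20
Perimeter = 4 + 10 + 6 + 12 + 20 = 52.

52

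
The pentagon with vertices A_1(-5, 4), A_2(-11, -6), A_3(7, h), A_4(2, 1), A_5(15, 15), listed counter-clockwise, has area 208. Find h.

The doubled signed area Σ (x_i y_{i+1} − x_{i+1} y_i) is linear in h.
With h=0 it equals 273; the coefficient of h is -13 (from the two edges through A_3).
So -13·h + 273 = 2·208 = 416 ⇒ h = -11.

-11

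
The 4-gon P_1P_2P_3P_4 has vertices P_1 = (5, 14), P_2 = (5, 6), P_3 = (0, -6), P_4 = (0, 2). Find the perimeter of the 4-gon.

|P_1P_2| = √((0)² + (-8)²) = √64 = 8
|P_2P_3| = √((-5)² + (-12)²) = √169 = 13
|P_3P_4| = √((0)² + (8)²) = √64 = 8
|P_4P_1| = √((5)² + (12)²) = √169 = 13
Perimeter = 8 + 13 + 8 + 13 = 42.

42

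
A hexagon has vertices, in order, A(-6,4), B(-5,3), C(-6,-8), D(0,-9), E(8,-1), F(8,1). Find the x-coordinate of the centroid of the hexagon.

Apply the shoelace (surveyor's) formula. First the cross-terms c_i = x_i·y_{i+1} − x_{i+1}·y_i:
  2, 58, 54, 72, 16, 38  ⇒  2A = 240, A = 120.
Then Σ (x_i + x_{i+1})·c_i = -76, so x̄ = -76 / (6·120) = -19/180.

-19/180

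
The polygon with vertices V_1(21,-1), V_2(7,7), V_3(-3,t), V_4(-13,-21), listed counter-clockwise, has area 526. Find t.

18

Write out the shoelace sum; only the two edges meeting at V_3 involve t:
2·Area = [(7·t − (-3)·7) + ((-3)·(-21) − (-13)·t)] + 608
       = 20·t + 692 = 1052
⇒ t = 18.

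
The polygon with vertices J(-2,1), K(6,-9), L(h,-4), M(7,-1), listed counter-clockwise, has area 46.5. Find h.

9

Write out the shoelace sum; only the two edges meeting at L involve h:
2·Area = [(6·(-4) − h·(-9)) + (h·(-1) − 7·(-4))] + 17
       = 8·h + 21 = 93
⇒ h = 9.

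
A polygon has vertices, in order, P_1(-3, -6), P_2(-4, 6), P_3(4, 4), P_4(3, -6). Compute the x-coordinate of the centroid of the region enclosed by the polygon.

-1/11

Apply the shoelace (surveyor's) formula. First the cross-terms c_i = x_i·y_{i+1} − x_{i+1}·y_i:
  -42, -40, -36, -36  ⇒  2A = -154, A = -77.
Then Σ (x_i + x_{i+1})·c_i = 42, so x̄ = 42 / (6·(-77)) = -1/11.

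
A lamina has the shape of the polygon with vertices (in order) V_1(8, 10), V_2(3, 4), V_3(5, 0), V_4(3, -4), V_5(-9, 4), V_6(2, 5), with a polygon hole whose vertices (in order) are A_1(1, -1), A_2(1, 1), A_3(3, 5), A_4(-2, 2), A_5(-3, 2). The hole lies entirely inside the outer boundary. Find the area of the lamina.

56

Outer boundary:
Apply the surveyor's formula: 2A = Σ (x_i·y_{i+1} − x_{i+1}·y_i), indices taken mod 6.
V_1→V_2: (8)(4) − (3)(10) = 2
V_2→V_3: (3)(0) − (5)(4) = -20
V_3→V_4: (5)(-4) − (3)(0) = -20
V_4→V_5: (3)(4) − (-9)(-4) = -24
V_5→V_6: (-9)(5) − (2)(4) = -53
V_6→V_1: (2)(10) − (8)(5) = -20
Σ = -135
Area = |Σ|/2 = 67.5.
Hole:
Apply the surveyor's formula: 2A = Σ (x_i·y_{i+1} − x_{i+1}·y_i), indices taken mod 5.
Σ = (2) + (2) + (16) + (2) + (1) = 23
Area = |Σ|/2 = 11.5.
Net area = 67.5 − 11.5 = 56.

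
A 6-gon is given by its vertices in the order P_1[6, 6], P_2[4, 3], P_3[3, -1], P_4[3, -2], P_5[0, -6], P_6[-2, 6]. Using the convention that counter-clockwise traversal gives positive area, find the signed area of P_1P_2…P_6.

Apply the surveyor's formula: 2A = Σ (x_i·y_{i+1} − x_{i+1}·y_i), indices taken mod 6.
Cross-terms: -6, -13, -3, -18, -12, -48  ⇒  Σ = -100
Signed area = Σ/2 = -50 (negative ⇒ clockwise traversal).

-50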